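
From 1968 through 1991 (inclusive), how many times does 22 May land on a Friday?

Day of week of May 22 in each year:
1968: Wed, 1969: Thu, 1970: Fri ✓, 1971: Sat, 1972: Mon, 1973: Tue, 1974: Wed, 1975: Thu, 1976: Sat, 1977: Sun, 1978: Mon, 1979: Tue, 1980: Thu, 1981: Fri ✓, 1982: Sat, 1983: Sun, 1984: Tue, 1985: Wed, 1986: Thu, 1987: Fri ✓, 1988: Sun, 1989: Mon, 1990: Tue, 1991: Wed
Fridays: 1970, 1981, 1987.

3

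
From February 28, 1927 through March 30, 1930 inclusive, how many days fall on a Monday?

161 Mondays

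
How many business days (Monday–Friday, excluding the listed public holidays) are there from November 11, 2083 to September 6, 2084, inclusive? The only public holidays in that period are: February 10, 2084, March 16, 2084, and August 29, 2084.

212 business days

November 11, 2083 is a Thursday.
The range spans 301 days (inclusive of both endpoints).
301 = 7 × 43, so the span is exactly 43 full weeks.
Each full week contributes 5 weekdays (Mon–Fri): 43 × 5 = 215.
Holidays: February 10, 2084 (Thu); March 16, 2084 (Thu); August 29, 2084 (Tue).
All 3 holidays fall on weekdays, so subtract 3.
Business days: 215 − 3 = 212.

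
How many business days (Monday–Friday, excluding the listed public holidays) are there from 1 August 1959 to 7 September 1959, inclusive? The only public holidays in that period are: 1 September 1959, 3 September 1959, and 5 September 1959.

1 August 1959 is a Saturday.
That's 38 days from start to end, counting both.
38 = 7 × 5 + 3, so there are 5 full weeks plus 3 extra days.
Each full week contributes 5 weekdays (Mon–Fri): 5 × 5 = 25.
The 3 extra days are Sat, Sun, Mon — 1 of them qualifies.
Total: 25 + 1 = 26.
Holidays: 1 September 1959 (Tue); 3 September 1959 (Thu); 5 September 1959 (Sat).
2 of the 3 holidays fall on weekdays; the rest are weekends and were already excluded.
Business days: 26 − 2 = 24.

24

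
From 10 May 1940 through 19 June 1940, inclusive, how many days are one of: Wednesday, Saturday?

10 May 1940 is a Friday.
The range spans 41 days (inclusive of both endpoints).
41 = 7 × 5 + 6, so there are 5 full weeks plus 6 extra days.
Each full week contributes 2 days from the set (Wed, Sat): 5 × 2 = 10.
The 6 extra days are Fri, Sat, Sun, Mon, Tue, Wed — 2 of them qualify.
Total: 10 + 2 = 12.

12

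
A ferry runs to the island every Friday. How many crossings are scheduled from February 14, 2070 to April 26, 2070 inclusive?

11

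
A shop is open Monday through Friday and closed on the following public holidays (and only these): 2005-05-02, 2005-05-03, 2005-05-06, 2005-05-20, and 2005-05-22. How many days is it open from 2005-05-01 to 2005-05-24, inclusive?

2005-05-01 is a Sunday.
The range spans 24 days (inclusive of both endpoints).
24 = 7 × 3 + 3, so there are 3 full weeks plus 3 extra days.
Each full week contributes 5 weekdays (Mon–Fri): 3 × 5 = 15.
The 3 extra days are Sunday, Monday, Tuesday — 2 of them qualify.
Total: 15 + 2 = 17.
Holidays: 2005-05-02 (Mon); 2005-05-03 (Tue); 2005-05-06 (Fri); 2005-05-20 (Fri); 2005-05-22 (Sun).
4 of the 5 holidays fall on weekdays; the rest are weekends and were already excluded.
Business days: 17 − 4 = 13.

13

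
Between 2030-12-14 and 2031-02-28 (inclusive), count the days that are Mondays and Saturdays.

2030-12-14 is a Saturday.
From 2030-12-14 to 2031-02-28 is 77 days inclusive.
77 = 7 × 11, so the span is exactly 11 full weeks.
Each full week contributes 2 days from the set (Mon, Sat): 11 × 2 = 22.

22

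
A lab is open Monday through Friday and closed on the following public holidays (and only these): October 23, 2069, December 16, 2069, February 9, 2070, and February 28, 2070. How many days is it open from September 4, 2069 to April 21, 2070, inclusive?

161

September 4, 2069 is a Wednesday.
From September 4, 2069 to April 21, 2070 is 230 days inclusive.
230 = 7 × 32 + 6, so there are 32 full weeks plus 6 extra days.
Each full week contributes 5 weekdays (Mon–Fri): 32 × 5 = 160.
The 6 extra days are Wednesday, Thursday, Friday, Saturday, Sunday, Monday — 4 of them qualify.
Total: 160 + 4 = 164.
Holidays: October 23, 2069 (Wed); December 16, 2069 (Mon); February 9, 2070 (Sun); February 28, 2070 (Fri).
3 of the 4 holidays fall on weekdays; the rest are weekends and were already excluded.
Business days: 164 − 3 = 161.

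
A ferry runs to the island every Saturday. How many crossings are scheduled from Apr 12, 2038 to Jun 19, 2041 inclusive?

Apr 12, 2038 is a Monday.
That's 1165 days from start to end, counting both.
1165 = 7 × 166 + 3, so there are 166 full weeks plus 3 extra days.
Each full week contributes one Saturday: 166 so far.
The 3 extra days are Monday, Tuesday, Wednesday — none qualify.
Total: 166 + 0 = 166.

166 Saturdays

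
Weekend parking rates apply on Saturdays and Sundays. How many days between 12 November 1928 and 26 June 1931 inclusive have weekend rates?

12 November 1928 is a Monday.
From 12 November 1928 to 26 June 1931 is 957 days inclusive.
957 = 7 × 136 + 5, so there are 136 full weeks plus 5 extra days.
Each full week contributes 2 weekend days (Sat, Sun): 136 × 2 = 272.
The 5 extra days are Monday, Tuesday, Wednesday, Thursday, Friday — none qualify.
Total: 272 + 0 = 272.

272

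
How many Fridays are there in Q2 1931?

13

1931-04-01 is a Wednesday.
That's 91 days from start to end, counting both.
91 = 7 × 13, so the span is exactly 13 full weeks.
Each full week contributes one Friday: 13 so far.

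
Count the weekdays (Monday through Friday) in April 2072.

21

Apr 1, 2072 is a Friday.
From Apr 1, 2072 to Apr 30, 2072 is 30 days inclusive.
30 = 7 × 4 + 2, so there are 4 full weeks plus 2 extra days.
Each full week contributes 5 weekdays (Mon–Fri): 4 × 5 = 20.
The 2 extra days are Fri, Sat — 1 of them qualifies.
Total: 20 + 1 = 21.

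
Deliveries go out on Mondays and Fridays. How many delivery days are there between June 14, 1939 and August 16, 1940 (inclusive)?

123

June 14, 1939 is a Wednesday.
The range spans 430 days (inclusive of both endpoints).
430 = 7 × 61 + 3, so there are 61 full weeks plus 3 extra days.
Each full week contributes 2 days from the set (Mon, Fri): 61 × 2 = 122.
The 3 extra days are Wed, Thu, Fri — 1 of them qualifies.
Total: 122 + 1 = 123.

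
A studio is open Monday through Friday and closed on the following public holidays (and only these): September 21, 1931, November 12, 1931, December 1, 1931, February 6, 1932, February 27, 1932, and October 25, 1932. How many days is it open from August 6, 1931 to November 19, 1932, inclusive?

333 working days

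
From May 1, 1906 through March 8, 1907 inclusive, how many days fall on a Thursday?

May 1, 1906 is a Tuesday.
That's 312 days from start to end, counting both.
312 = 7 × 44 + 4, so there are 44 full weeks plus 4 extra days.
Each full week contributes one Thursday: 44 so far.
The 4 extra days are Tue, Wed, Thu, Fri — 1 of them qualifies.
Total: 44 + 1 = 45.

45 Thursdays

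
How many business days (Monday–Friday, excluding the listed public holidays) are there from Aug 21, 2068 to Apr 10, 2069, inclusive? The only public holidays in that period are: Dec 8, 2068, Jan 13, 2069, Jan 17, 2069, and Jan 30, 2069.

Aug 21, 2068 is a Tuesday.
That's 233 days from start to end, counting both.
233 = 7 × 33 + 2, so there are 33 full weeks plus 2 extra days.
Each full week contributes 5 weekdays (Mon–Fri): 33 × 5 = 165.
The 2 extra days are Tuesday, Wednesday — 2 of them qualify.
Total: 165 + 2 = 167.
Holidays: Dec 8, 2068 (Sat); Jan 13, 2069 (Sun); Jan 17, 2069 (Thu); Jan 30, 2069 (Wed).
2 of the 4 holidays fall on weekdays; the rest are weekends and were already excluded.
Business days: 167 − 2 = 165.

165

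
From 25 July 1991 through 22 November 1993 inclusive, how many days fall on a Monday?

122

25 July 1991 is a Thursday.
From 25 July 1991 to 22 November 1993 is 852 days inclusive.
852 = 7 × 121 + 5, so there are 121 full weeks plus 5 extra days.
Each full week contributes one Monday: 121 so far.
The 5 extra days are Thursday, Friday, Saturday, Sunday, Monday — 1 of them qualifies.
Total: 121 + 1 = 122.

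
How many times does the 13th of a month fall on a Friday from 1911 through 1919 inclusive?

15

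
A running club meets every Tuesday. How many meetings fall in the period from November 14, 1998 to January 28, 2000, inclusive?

63 Tuesdays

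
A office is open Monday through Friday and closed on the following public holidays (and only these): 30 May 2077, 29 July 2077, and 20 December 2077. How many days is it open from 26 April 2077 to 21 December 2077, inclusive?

170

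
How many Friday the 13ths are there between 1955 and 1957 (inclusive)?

Friday-the-13ths by year:
1955: May
1956: Jan, Apr, Jul
1957: Sep, Dec

6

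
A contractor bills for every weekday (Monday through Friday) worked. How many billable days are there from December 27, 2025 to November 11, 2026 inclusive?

228

December 27, 2025 is a Saturday.
The range spans 320 days (inclusive of both endpoints).
320 = 7 × 45 + 5, so there are 45 full weeks plus 5 extra days.
Each full week contributes 5 weekdays (Mon–Fri): 45 × 5 = 225.
The 5 extra days are Saturday, Sunday, Monday, Tuesday, Wednesday — 3 of them qualify.
Total: 225 + 3 = 228.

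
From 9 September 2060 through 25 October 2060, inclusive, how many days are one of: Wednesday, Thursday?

13

9 September 2060 is a Thursday.
From 9 September 2060 to 25 October 2060 is 47 days inclusive.
47 = 7 × 6 + 5, so there are 6 full weeks plus 5 extra days.
Each full week contributes 2 days from the set (Wed, Thu): 6 × 2 = 12.
The 5 extra days are Thursday, Friday, Saturday, Sunday, Monday — 1 of them qualifies.
Total: 12 + 1 = 13.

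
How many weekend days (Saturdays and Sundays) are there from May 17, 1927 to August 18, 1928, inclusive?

131

May 17, 1927 is a Tuesday.
That's 460 days from start to end, counting both.
460 = 7 × 65 + 5, so there are 65 full weeks plus 5 extra days.
Each full week contributes 2 weekend days (Sat, Sun): 65 × 2 = 130.
The 5 extra days are Tuesday, Wednesday, Thursday, Friday, Saturday — 1 of them qualifies.
Total: 130 + 1 = 131.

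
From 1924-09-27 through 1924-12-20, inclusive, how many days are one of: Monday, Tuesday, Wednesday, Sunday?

1924-09-27 is a Saturday.
That's 85 days from start to end, counting both.
85 = 7 × 12 + 1, so there are 12 full weeks plus 1 extra day.
Each full week contributes 4 days from the set (Mon, Tue, Wed, Sun): 12 × 4 = 48.
The 1 extra day is Saturday — none qualify.
Total: 48 + 0 = 48.

48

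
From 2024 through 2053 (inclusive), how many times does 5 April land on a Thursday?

4

Day of week of April 5 in each year:
2024: Fri, 2025: Sat, 2026: Sun, 2027: Mon, 2028: Wed, 2029: Thu ✓, 2030: Fri, 2031: Sat, 2032: Mon, 2033: Tue, 2034: Wed, 2035: Thu ✓, 2036: Sat, 2037: Sun, 2038: Mon, 2039: Tue, 2040: Thu ✓, 2041: Fri, 2042: Sat, 2043: Sun, 2044: Tue, 2045: Wed, 2046: Thu ✓, 2047: Fri, 2048: Sun, 2049: Mon, 2050: Tue, 2051: Wed, 2052: Fri, 2053: Sat
Thursdays: 2029, 2035, 2040, 2046.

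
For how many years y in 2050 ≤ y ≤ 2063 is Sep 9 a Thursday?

2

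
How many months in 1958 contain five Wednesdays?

5

A month has five Wednesdays exactly when Wednesday falls within its first (length − 28) days.
Jan: 31 days, starts Wed → 5 of Wed, Thu, Fri ✓
Feb: 28 days, starts Sat → 5 of (none)
Mar: 31 days, starts Sat → 5 of Sat, Sun, Mon
Apr: 30 days, starts Tue → 5 of Tue, Wed ✓
May: 31 days, starts Thu → 5 of Thu, Fri, Sat
Jun: 30 days, starts Sun → 5 of Sun, Mon
Jul: 31 days, starts Tue → 5 of Tue, Wed, Thu ✓
Aug: 31 days, starts Fri → 5 of Fri, Sat, Sun
Sep: 30 days, starts Mon → 5 of Mon, Tue
Oct: 31 days, starts Wed → 5 of Wed, Thu, Fri ✓
Nov: 30 days, starts Sat → 5 of Sat, Sun
Dec: 31 days, starts Mon → 5 of Mon, Tue, Wed ✓
Months with five Wednesdays: Jan, Apr, Jul, Oct, Dec.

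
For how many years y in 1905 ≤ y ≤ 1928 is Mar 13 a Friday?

Day of week of March 13 in each year:
1905: Mon, 1906: Tue, 1907: Wed, 1908: Fri ✓, 1909: Sat, 1910: Sun, 1911: Mon, 1912: Wed, 1913: Thu, 1914: Fri ✓, 1915: Sat, 1916: Mon, 1917: Tue, 1918: Wed, 1919: Thu, 1920: Sat, 1921: Sun, 1922: Mon, 1923: Tue, 1924: Thu, 1925: Fri ✓, 1926: Sat, 1927: Sun, 1928: Tue
Fridays: 1908, 1914, 1925.

3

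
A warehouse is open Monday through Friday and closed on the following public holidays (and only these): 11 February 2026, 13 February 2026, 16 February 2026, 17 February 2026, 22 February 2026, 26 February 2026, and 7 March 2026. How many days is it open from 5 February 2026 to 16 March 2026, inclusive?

5 February 2026 is a Thursday.
From 5 February 2026 to 16 March 2026 is 40 days inclusive.
40 = 7 × 5 + 5, so there are 5 full weeks plus 5 extra days.
Each full week contributes 5 weekdays (Mon–Fri): 5 × 5 = 25.
The 5 extra days are Thu, Fri, Sat, Sun, Mon — 3 of them qualify.
Total: 25 + 3 = 28.
Holidays: 11 February 2026 (Wed); 13 February 2026 (Fri); 16 February 2026 (Mon); 17 February 2026 (Tue); 22 February 2026 (Sun); 26 February 2026 (Thu); 7 March 2026 (Sat).
5 of the 7 holidays fall on weekdays; the rest are weekends and were already excluded.
Business days: 28 − 5 = 23.

23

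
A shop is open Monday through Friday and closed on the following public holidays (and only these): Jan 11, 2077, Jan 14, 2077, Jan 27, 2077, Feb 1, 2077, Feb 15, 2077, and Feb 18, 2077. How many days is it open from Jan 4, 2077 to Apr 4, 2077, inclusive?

Jan 4, 2077 is a Monday.
From Jan 4, 2077 to Apr 4, 2077 is 91 days inclusive.
91 = 7 × 13, so the span is exactly 13 full weeks.
Each full week contributes 5 weekdays (Mon–Fri): 13 × 5 = 65.
Holidays: Jan 11, 2077 (Mon); Jan 14, 2077 (Thu); Jan 27, 2077 (Wed); Feb 1, 2077 (Mon); Feb 15, 2077 (Mon); Feb 18, 2077 (Thu).
All 6 holidays fall on weekdays, so subtract 6.
Business days: 65 − 6 = 59.

59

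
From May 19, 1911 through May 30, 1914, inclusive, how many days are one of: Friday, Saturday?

318

May 19, 1911 is a Friday.
That's 1108 days from start to end, counting both.
1108 = 7 × 158 + 2, so there are 158 full weeks plus 2 extra days.
Each full week contributes 2 days from the set (Fri, Sat): 158 × 2 = 316.
The 2 extra days are Friday, Saturday — 2 of them qualify.
Total: 316 + 2 = 318.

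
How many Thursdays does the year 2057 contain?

Jan 1, 2057 is a Monday.
That's 365 days from start to end, counting both.
365 = 7 × 52 + 1, so there are 52 full weeks plus 1 extra day.
Each full week contributes one Thursday: 52 so far.
The 1 extra day is Monday — none qualify.
Total: 52 + 0 = 52.

52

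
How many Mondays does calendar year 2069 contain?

52

1 January 2069 is a Tuesday.
That's 365 days from start to end, counting both.
365 = 7 × 52 + 1, so there are 52 full weeks plus 1 extra day.
Each full week contributes one Monday: 52 so far.
The 1 extra day is Tuesday — none qualify.
Total: 52 + 0 = 52.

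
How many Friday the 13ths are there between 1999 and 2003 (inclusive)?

7

Friday-the-13ths by year:
1999: Aug
2000: Oct
2001: Apr, Jul
2002: Sep, Dec
2003: Jun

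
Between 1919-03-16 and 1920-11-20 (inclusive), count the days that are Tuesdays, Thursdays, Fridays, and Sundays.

352

1919-03-16 is a Sunday.
That's 616 days from start to end, counting both.
616 = 7 × 88, so the span is exactly 88 full weeks.
Each full week contributes 4 days from the set (Tue, Thu, Fri, Sun): 88 × 4 = 352.
Total: 352.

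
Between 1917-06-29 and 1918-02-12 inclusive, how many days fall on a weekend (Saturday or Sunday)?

1917-06-29 is a Friday.
That's 229 days from start to end, counting both.
229 = 7 × 32 + 5, so there are 32 full weeks plus 5 extra days.
Each full week contributes 2 weekend days (Sat, Sun): 32 × 2 = 64.
The 5 extra days are Friday, Saturday, Sunday, Monday, Tuesday — 2 of them qualify.
Total: 64 + 2 = 66.

66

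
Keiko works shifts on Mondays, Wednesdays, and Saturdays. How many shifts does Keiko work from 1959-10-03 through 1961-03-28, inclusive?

233

1959-10-03 is a Saturday.
From 1959-10-03 to 1961-03-28 is 543 days inclusive.
543 = 7 × 77 + 4, so there are 77 full weeks plus 4 extra days.
Each full week contributes 3 days from the set (Mon, Wed, Sat): 77 × 3 = 231.
The 4 extra days are Sat, Sun, Mon, Tue — 2 of them qualify.
Total: 231 + 2 = 233.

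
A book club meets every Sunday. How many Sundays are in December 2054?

1 December 2054 is a Tuesday.
That's 31 days from start to end, counting both.
31 = 7 × 4 + 3, so there are 4 full weeks plus 3 extra days.
Each full week contributes one Sunday: 4 so far.
The 3 extra days are Tuesday, Wednesday, Thursday — none qualify.
Total: 4 + 0 = 4.

4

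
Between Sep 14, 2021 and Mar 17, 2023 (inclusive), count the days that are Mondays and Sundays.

156

Sep 14, 2021 is a Tuesday.
That's 550 days from start to end, counting both.
550 = 7 × 78 + 4, so there are 78 full weeks plus 4 extra days.
Each full week contributes 2 days from the set (Mon, Sun): 78 × 2 = 156.
The 4 extra days are Tue, Wed, Thu, Fri — none qualify.
Total: 156 + 0 = 156.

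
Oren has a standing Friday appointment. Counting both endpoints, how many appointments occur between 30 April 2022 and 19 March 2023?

30 April 2022 is a Saturday.
That's 324 days from start to end, counting both.
324 = 7 × 46 + 2, so there are 46 full weeks plus 2 extra days.
Each full week contributes one Friday: 46 so far.
The 2 extra days are Sat, Sun — none qualify.
Total: 46 + 0 = 46.

46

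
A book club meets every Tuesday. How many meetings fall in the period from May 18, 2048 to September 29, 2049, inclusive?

72

May 18, 2048 is a Monday.
The range spans 500 days (inclusive of both endpoints).
500 = 7 × 71 + 3, so there are 71 full weeks plus 3 extra days.
Each full week contributes one Tuesday: 71 so far.
The 3 extra days are Mon, Tue, Wed — 1 of them qualifies.
Total: 71 + 1 = 72.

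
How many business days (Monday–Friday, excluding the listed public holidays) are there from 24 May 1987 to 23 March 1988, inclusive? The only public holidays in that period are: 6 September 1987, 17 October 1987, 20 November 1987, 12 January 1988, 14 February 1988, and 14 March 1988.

215 business days

24 May 1987 is a Sunday.
The range spans 305 days (inclusive of both endpoints).
305 = 7 × 43 + 4, so there are 43 full weeks plus 4 extra days.
Each full week contributes 5 weekdays (Mon–Fri): 43 × 5 = 215.
The 4 extra days are Sunday, Monday, Tuesday, Wednesday — 3 of them qualify.
Total: 215 + 3 = 218.
Holidays: 6 September 1987 (Sun); 17 October 1987 (Sat); 20 November 1987 (Fri); 12 January 1988 (Tue); 14 February 1988 (Sun); 14 March 1988 (Mon).
3 of the 6 holidays fall on weekdays; the rest are weekends and were already excluded.
Business days: 218 − 3 = 215.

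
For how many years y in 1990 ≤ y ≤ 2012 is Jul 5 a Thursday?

Day of week of July 5 in each year:
1990: Thu ✓, 1991: Fri, 1992: Sun, 1993: Mon, 1994: Tue, 1995: Wed, 1996: Fri, 1997: Sat, 1998: Sun, 1999: Mon, 2000: Wed, 2001: Thu ✓, 2002: Fri, 2003: Sat, 2004: Mon, 2005: Tue, 2006: Wed, 2007: Thu ✓, 2008: Sat, 2009: Sun, 2010: Mon, 2011: Tue, 2012: Thu ✓
Thursdays: 1990, 2001, 2007, 2012.

4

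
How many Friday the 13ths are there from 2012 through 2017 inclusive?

12

Friday-the-13ths by year:
2012: Jan, Apr, Jul
2013: Sep, Dec
2014: Jun
2015: Feb, Mar, Nov
2016: May
2017: Jan, Oct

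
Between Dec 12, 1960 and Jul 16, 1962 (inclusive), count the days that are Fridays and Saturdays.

166

Dec 12, 1960 is a Monday.
The range spans 582 days (inclusive of both endpoints).
582 = 7 × 83 + 1, so there are 83 full weeks plus 1 extra day.
Each full week contributes 2 days from the set (Fri, Sat): 83 × 2 = 166.
The 1 extra day is Mon — none qualify.
Total: 166 + 0 = 166.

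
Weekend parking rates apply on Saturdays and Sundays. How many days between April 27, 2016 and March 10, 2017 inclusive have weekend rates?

April 27, 2016 is a Wednesday.
The range spans 318 days (inclusive of both endpoints).
318 = 7 × 45 + 3, so there are 45 full weeks plus 3 extra days.
Each full week contributes 2 weekend days (Sat, Sun): 45 × 2 = 90.
The 3 extra days are Wednesday, Thursday, Friday — none qualify.
Total: 90 + 0 = 90.

90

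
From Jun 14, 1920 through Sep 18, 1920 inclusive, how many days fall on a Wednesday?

14

Jun 14, 1920 is a Monday.
That's 97 days from start to end, counting both.
97 = 7 × 13 + 6, so there are 13 full weeks plus 6 extra days.
Each full week contributes one Wednesday: 13 so far.
The 6 extra days are Monday, Tuesday, Wednesday, Thursday, Friday, Saturday — 1 of them qualifies.
Total: 13 + 1 = 14.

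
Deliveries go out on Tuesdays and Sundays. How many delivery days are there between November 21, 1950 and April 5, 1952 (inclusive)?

143

November 21, 1950 is a Tuesday.
That's 502 days from start to end, counting both.
502 = 7 × 71 + 5, so there are 71 full weeks plus 5 extra days.
Each full week contributes 2 days from the set (Tue, Sun): 71 × 2 = 142.
The 5 extra days are Tuesday, Wednesday, Thursday, Friday, Saturday — 1 of them qualifies.
Total: 142 + 1 = 143.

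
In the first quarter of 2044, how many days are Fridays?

2044-01-01 is a Friday.
From 2044-01-01 to 2044-03-31 is 91 days inclusive.
91 = 7 × 13, so the span is exactly 13 full weeks.
Each full week contributes one Friday: 13 so far.
Total: 13.

13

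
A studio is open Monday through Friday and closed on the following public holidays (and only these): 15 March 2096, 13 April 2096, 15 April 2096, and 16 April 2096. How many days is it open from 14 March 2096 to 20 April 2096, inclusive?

25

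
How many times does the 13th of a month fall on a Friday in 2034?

2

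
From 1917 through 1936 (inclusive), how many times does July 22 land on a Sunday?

4

Day of week of July 22 in each year:
1917: Sun ✓, 1918: Mon, 1919: Tue, 1920: Thu, 1921: Fri, 1922: Sat, 1923: Sun ✓, 1924: Tue, 1925: Wed, 1926: Thu, 1927: Fri, 1928: Sun ✓, 1929: Mon, 1930: Tue, 1931: Wed, 1932: Fri, 1933: Sat, 1934: Sun ✓, 1935: Mon, 1936: Wed
Sundays: 1917, 1923, 1928, 1934.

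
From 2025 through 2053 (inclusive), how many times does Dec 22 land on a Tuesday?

Day of week of December 22 in each year:
2025: Mon, 2026: Tue ✓, 2027: Wed, 2028: Fri, 2029: Sat, 2030: Sun, 2031: Mon, 2032: Wed, 2033: Thu, 2034: Fri, 2035: Sat, 2036: Mon, 2037: Tue ✓, 2038: Wed, 2039: Thu, 2040: Sat, 2041: Sun, 2042: Mon, 2043: Tue ✓, 2044: Thu, 2045: Fri, 2046: Sat, 2047: Sun, 2048: Tue ✓, 2049: Wed, 2050: Thu, 2051: Fri, 2052: Sun, 2053: Mon
Tuesdays: 2026, 2037, 2043, 2048.

4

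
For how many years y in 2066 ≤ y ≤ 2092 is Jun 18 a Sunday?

4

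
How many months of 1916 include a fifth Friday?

4

A month has five Fridays exactly when Friday falls within its first (length − 28) days.
Jan: 31 days, starts Sat → 5 of Sat, Sun, Mon
Feb: 29 days, starts Tue → 5 of Tue
Mar: 31 days, starts Wed → 5 of Wed, Thu, Fri ✓
Apr: 30 days, starts Sat → 5 of Sat, Sun
May: 31 days, starts Mon → 5 of Mon, Tue, Wed
Jun: 30 days, starts Thu → 5 of Thu, Fri ✓
Jul: 31 days, starts Sat → 5 of Sat, Sun, Mon
Aug: 31 days, starts Tue → 5 of Tue, Wed, Thu
Sep: 30 days, starts Fri → 5 of Fri, Sat ✓
Oct: 31 days, starts Sun → 5 of Sun, Mon, Tue
Nov: 30 days, starts Wed → 5 of Wed, Thu
Dec: 31 days, starts Fri → 5 of Fri, Sat, Sun ✓
Months with five Fridays: Mar, Jun, Sep, Dec.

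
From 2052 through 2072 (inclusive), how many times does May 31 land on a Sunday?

Day of week of May 31 in each year:
2052: Fri, 2053: Sat, 2054: Sun ✓, 2055: Mon, 2056: Wed, 2057: Thu, 2058: Fri, 2059: Sat, 2060: Mon, 2061: Tue, 2062: Wed, 2063: Thu, 2064: Sat, 2065: Sun ✓, 2066: Mon, 2067: Tue, 2068: Thu, 2069: Fri, 2070: Sat, 2071: Sun ✓, 2072: Tue
Sundays: 2054, 2065, 2071.

3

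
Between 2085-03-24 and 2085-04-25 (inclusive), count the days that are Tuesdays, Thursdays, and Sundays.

2085-03-24 is a Saturday.
The range spans 33 days (inclusive of both endpoints).
33 = 7 × 4 + 5, so there are 4 full weeks plus 5 extra days.
Each full week contributes 3 days from the set (Tue, Thu, Sun): 4 × 3 = 12.
The 5 extra days are Saturday, Sunday, Monday, Tuesday, Wednesday — 2 of them qualify.
Total: 12 + 2 = 14.

14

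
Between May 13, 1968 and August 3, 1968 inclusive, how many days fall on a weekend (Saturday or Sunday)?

23

May 13, 1968 is a Monday.
That's 83 days from start to end, counting both.
83 = 7 × 11 + 6, so there are 11 full weeks plus 6 extra days.
Each full week contributes 2 weekend days (Sat, Sun): 11 × 2 = 22.
The 6 extra days are Mon, Tue, Wed, Thu, Fri, Sat — 1 of them qualifies.
Total: 22 + 1 = 23.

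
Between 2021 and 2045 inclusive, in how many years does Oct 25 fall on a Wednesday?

4

Day of week of October 25 in each year:
2021: Mon, 2022: Tue, 2023: Wed ✓, 2024: Fri, 2025: Sat, 2026: Sun, 2027: Mon, 2028: Wed ✓, 2029: Thu, 2030: Fri, 2031: Sat, 2032: Mon, 2033: Tue, 2034: Wed ✓, 2035: Thu, 2036: Sat, 2037: Sun, 2038: Mon, 2039: Tue, 2040: Thu, 2041: Fri, 2042: Sat, 2043: Sun, 2044: Tue, 2045: Wed ✓
Wednesdays: 2023, 2028, 2034, 2045.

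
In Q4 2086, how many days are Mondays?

2086-10-01 is a Tuesday.
The range spans 92 days (inclusive of both endpoints).
92 = 7 × 13 + 1, so there are 13 full weeks plus 1 extra day.
Each full week contributes one Monday: 13 so far.
The 1 extra day is Tuesday — none qualify.
Total: 13 + 0 = 13.

13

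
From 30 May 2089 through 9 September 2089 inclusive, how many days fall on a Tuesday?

15

30 May 2089 is a Monday.
The range spans 103 days (inclusive of both endpoints).
103 = 7 × 14 + 5, so there are 14 full weeks plus 5 extra days.
Each full week contributes one Tuesday: 14 so far.
The 5 extra days are Monday, Tuesday, Wednesday, Thursday, Friday — 1 of them qualifies.
Total: 14 + 1 = 15.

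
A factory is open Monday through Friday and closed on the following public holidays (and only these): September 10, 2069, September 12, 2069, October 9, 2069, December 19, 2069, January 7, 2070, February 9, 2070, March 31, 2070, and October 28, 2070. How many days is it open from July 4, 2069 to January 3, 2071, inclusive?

July 4, 2069 is a Thursday.
From July 4, 2069 to January 3, 2071 is 549 days inclusive.
549 = 7 × 78 + 3, so there are 78 full weeks plus 3 extra days.
Each full week contributes 5 weekdays (Mon–Fri): 78 × 5 = 390.
The 3 extra days are Thu, Fri, Sat — 2 of them qualify.
Total: 390 + 2 = 392.
Holidays: September 10, 2069 (Tue); September 12, 2069 (Thu); October 9, 2069 (Wed); December 19, 2069 (Thu); January 7, 2070 (Tue); February 9, 2070 (Sun); March 31, 2070 (Mon); October 28, 2070 (Tue).
7 of the 8 holidays fall on weekdays; the rest are weekends and were already excluded.
Business days: 392 − 7 = 385.

385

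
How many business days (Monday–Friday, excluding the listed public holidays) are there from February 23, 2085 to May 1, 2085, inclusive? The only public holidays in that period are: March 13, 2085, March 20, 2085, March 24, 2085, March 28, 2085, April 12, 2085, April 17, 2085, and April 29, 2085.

February 23, 2085 is a Friday.
That's 68 days from start to end, counting both.
68 = 7 × 9 + 5, so there are 9 full weeks plus 5 extra days.
Each full week contributes 5 weekdays (Mon–Fri): 9 × 5 = 45.
The 5 extra days are Friday, Saturday, Sunday, Monday, Tuesday — 3 of them qualify.
Total: 45 + 3 = 48.
Holidays: March 13, 2085 (Tue); March 20, 2085 (Tue); March 24, 2085 (Sat); March 28, 2085 (Wed); April 12, 2085 (Thu); April 17, 2085 (Tue); April 29, 2085 (Sun).
5 of the 7 holidays fall on weekdays; the rest are weekends and were already excluded.
Business days: 48 − 5 = 43.

43 business days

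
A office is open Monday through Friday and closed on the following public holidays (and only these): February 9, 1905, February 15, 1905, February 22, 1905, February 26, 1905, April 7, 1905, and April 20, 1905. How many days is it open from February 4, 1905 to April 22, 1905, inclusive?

February 4, 1905 is a Saturday.
From February 4, 1905 to April 22, 1905 is 78 days inclusive.
78 = 7 × 11 + 1, so there are 11 full weeks plus 1 extra day.
Each full week contributes 5 weekdays (Mon–Fri): 11 × 5 = 55.
The 1 extra day is Sat — none qualify.
Total: 55 + 0 = 55.
Holidays: February 9, 1905 (Thu); February 15, 1905 (Wed); February 22, 1905 (Wed); February 26, 1905 (Sun); April 7, 1905 (Fri); April 20, 1905 (Thu).
5 of the 6 holidays fall on weekdays; the rest are weekends and were already excluded.
Business days: 55 − 5 = 50.

50 working days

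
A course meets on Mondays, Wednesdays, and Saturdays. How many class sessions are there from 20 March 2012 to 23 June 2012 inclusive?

41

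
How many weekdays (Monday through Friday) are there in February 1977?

20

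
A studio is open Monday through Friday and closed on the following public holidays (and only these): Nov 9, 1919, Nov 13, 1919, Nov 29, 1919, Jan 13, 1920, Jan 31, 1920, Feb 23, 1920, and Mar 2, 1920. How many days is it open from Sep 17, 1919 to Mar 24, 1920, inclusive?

132

Sep 17, 1919 is a Wednesday.
From Sep 17, 1919 to Mar 24, 1920 is 190 days inclusive.
190 = 7 × 27 + 1, so there are 27 full weeks plus 1 extra day.
Each full week contributes 5 weekdays (Mon–Fri): 27 × 5 = 135.
The 1 extra day is Wed — 1 of them qualifies.
Total: 135 + 1 = 136.
Holidays: Nov 9, 1919 (Sun); Nov 13, 1919 (Thu); Nov 29, 1919 (Sat); Jan 13, 1920 (Tue); Jan 31, 1920 (Sat); Feb 23, 1920 (Mon); Mar 2, 1920 (Tue).
4 of the 7 holidays fall on weekdays; the rest are weekends and were already excluded.
Business days: 136 − 4 = 132.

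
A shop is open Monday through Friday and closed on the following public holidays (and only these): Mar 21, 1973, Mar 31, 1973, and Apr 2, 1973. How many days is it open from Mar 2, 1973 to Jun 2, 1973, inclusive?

Mar 2, 1973 is a Friday.
The range spans 93 days (inclusive of both endpoints).
93 = 7 × 13 + 2, so there are 13 full weeks plus 2 extra days.
Each full week contributes 5 weekdays (Mon–Fri): 13 × 5 = 65.
The 2 extra days are Fri, Sat — 1 of them qualifies.
Total: 65 + 1 = 66.
Holidays: Mar 21, 1973 (Wed); Mar 31, 1973 (Sat); Apr 2, 1973 (Mon).
2 of the 3 holidays fall on weekdays; the rest are weekends and were already excluded.
Business days: 66 − 2 = 64.

64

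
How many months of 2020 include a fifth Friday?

4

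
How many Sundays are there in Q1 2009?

13

January 1, 2009 is a Thursday.
From January 1, 2009 to March 31, 2009 is 90 days inclusive.
90 = 7 × 12 + 6, so there are 12 full weeks plus 6 extra days.
Each full week contributes one Sunday: 12 so far.
The 6 extra days are Thu, Fri, Sat, Sun, Mon, Tue — 1 of them qualifies.
Total: 12 + 1 = 13.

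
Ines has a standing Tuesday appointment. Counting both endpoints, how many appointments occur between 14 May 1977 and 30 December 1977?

33

14 May 1977 is a Saturday.
The range spans 231 days (inclusive of both endpoints).
231 = 7 × 33, so the span is exactly 33 full weeks.
Each full week contributes one Tuesday: 33 so far.
Total: 33.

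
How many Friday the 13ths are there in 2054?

3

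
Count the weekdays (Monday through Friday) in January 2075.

23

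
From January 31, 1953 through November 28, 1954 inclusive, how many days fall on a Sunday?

96 Sundays

January 31, 1953 is a Saturday.
From January 31, 1953 to November 28, 1954 is 667 days inclusive.
667 = 7 × 95 + 2, so there are 95 full weeks plus 2 extra days.
Each full week contributes one Sunday: 95 so far.
The 2 extra days are Sat, Sun — 1 of them qualifies.
Total: 95 + 1 = 96.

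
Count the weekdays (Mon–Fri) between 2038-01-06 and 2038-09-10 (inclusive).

2038-01-06 is a Wednesday.
The range spans 248 days (inclusive of both endpoints).
248 = 7 × 35 + 3, so there are 35 full weeks plus 3 extra days.
Each full week contributes 5 weekdays (Mon–Fri): 35 × 5 = 175.
The 3 extra days are Wednesday, Thursday, Friday — 3 of them qualify.
Total: 175 + 3 = 178.

178 weekdays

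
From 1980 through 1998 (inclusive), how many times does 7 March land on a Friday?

3

Day of week of March 7 in each year:
1980: Fri ✓, 1981: Sat, 1982: Sun, 1983: Mon, 1984: Wed, 1985: Thu, 1986: Fri ✓, 1987: Sat, 1988: Mon, 1989: Tue, 1990: Wed, 1991: Thu, 1992: Sat, 1993: Sun, 1994: Mon, 1995: Tue, 1996: Thu, 1997: Fri ✓, 1998: Sat
Fridays: 1980, 1986, 1997.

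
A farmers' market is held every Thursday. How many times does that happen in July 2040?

4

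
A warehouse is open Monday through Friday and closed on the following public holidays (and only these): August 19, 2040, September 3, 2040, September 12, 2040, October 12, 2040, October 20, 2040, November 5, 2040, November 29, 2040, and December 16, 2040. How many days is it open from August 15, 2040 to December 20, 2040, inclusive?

87

August 15, 2040 is a Wednesday.
From August 15, 2040 to December 20, 2040 is 128 days inclusive.
128 = 7 × 18 + 2, so there are 18 full weeks plus 2 extra days.
Each full week contributes 5 weekdays (Mon–Fri): 18 × 5 = 90.
The 2 extra days are Wednesday, Thursday — 2 of them qualify.
Total: 90 + 2 = 92.
Holidays: August 19, 2040 (Sun); September 3, 2040 (Mon); September 12, 2040 (Wed); October 12, 2040 (Fri); October 20, 2040 (Sat); November 5, 2040 (Mon); November 29, 2040 (Thu); December 16, 2040 (Sun).
5 of the 8 holidays fall on weekdays; the rest are weekends and were already excluded.
Business days: 92 − 5 = 87.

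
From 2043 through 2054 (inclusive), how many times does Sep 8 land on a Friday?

2

Day of week of September 8 in each year:
2043: Tue, 2044: Thu, 2045: Fri ✓, 2046: Sat, 2047: Sun, 2048: Tue, 2049: Wed, 2050: Thu, 2051: Fri ✓, 2052: Sun, 2053: Mon, 2054: Tue
Fridays: 2045, 2051.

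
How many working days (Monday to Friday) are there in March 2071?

22

1 March 2071 is a Sunday.
From 1 March 2071 to 31 March 2071 is 31 days inclusive.
31 = 7 × 4 + 3, so there are 4 full weeks plus 3 extra days.
Each full week contributes 5 weekdays (Mon–Fri): 4 × 5 = 20.
The 3 extra days are Sun, Mon, Tue — 2 of them qualify.
Total: 20 + 2 = 22.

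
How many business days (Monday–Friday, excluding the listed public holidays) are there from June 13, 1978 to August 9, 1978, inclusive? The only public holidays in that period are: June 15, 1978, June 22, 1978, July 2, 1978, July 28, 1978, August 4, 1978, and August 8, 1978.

June 13, 1978 is a Tuesday.
From June 13, 1978 to August 9, 1978 is 58 days inclusive.
58 = 7 × 8 + 2, so there are 8 full weeks plus 2 extra days.
Each full week contributes 5 weekdays (Mon–Fri): 8 × 5 = 40.
The 2 extra days are Tuesday, Wednesday — 2 of them qualify.
Total: 40 + 2 = 42.
Holidays: June 15, 1978 (Thu); June 22, 1978 (Thu); July 2, 1978 (Sun); July 28, 1978 (Fri); August 4, 1978 (Fri); August 8, 1978 (Tue).
5 of the 6 holidays fall on weekdays; the rest are weekends and were already excluded.
Business days: 42 − 5 = 37.

37 business days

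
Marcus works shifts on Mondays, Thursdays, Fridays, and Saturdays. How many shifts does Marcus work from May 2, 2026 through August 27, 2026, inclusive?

May 2, 2026 is a Saturday.
The range spans 118 days (inclusive of both endpoints).
118 = 7 × 16 + 6, so there are 16 full weeks plus 6 extra days.
Each full week contributes 4 days from the set (Mon, Thu, Fri, Sat): 16 × 4 = 64.
The 6 extra days are Sat, Sun, Mon, Tue, Wed, Thu — 3 of them qualify.
Total: 64 + 3 = 67.

67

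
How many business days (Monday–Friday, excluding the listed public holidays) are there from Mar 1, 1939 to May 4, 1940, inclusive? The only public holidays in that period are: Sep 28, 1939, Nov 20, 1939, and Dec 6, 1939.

305

Mar 1, 1939 is a Wednesday.
The range spans 431 days (inclusive of both endpoints).
431 = 7 × 61 + 4, so there are 61 full weeks plus 4 extra days.
Each full week contributes 5 weekdays (Mon–Fri): 61 × 5 = 305.
The 4 extra days are Wednesday, Thursday, Friday, Saturday — 3 of them qualify.
Total: 305 + 3 = 308.
Holidays: Sep 28, 1939 (Thu); Nov 20, 1939 (Mon); Dec 6, 1939 (Wed).
All 3 holidays fall on weekdays, so subtract 3.
Business days: 308 − 3 = 305.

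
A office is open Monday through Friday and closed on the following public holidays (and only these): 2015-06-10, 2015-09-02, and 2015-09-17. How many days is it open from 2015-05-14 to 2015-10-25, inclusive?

114

2015-05-14 is a Thursday.
From 2015-05-14 to 2015-10-25 is 165 days inclusive.
165 = 7 × 23 + 4, so there are 23 full weeks plus 4 extra days.
Each full week contributes 5 weekdays (Mon–Fri): 23 × 5 = 115.
The 4 extra days are Thursday, Friday, Saturday, Sunday — 2 of them qualify.
Total: 115 + 2 = 117.
Holidays: 2015-06-10 (Wed); 2015-09-02 (Wed); 2015-09-17 (Thu).
All 3 holidays fall on weekdays, so subtract 3.
Business days: 117 − 3 = 114.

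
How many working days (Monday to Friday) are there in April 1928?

21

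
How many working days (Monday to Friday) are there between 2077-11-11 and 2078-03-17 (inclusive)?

91 weekdays

2077-11-11 is a Thursday.
The range spans 127 days (inclusive of both endpoints).
127 = 7 × 18 + 1, so there are 18 full weeks plus 1 extra day.
Each full week contributes 5 weekdays (Mon–Fri): 18 × 5 = 90.
The 1 extra day is Thu — 1 of them qualifies.
Total: 90 + 1 = 91.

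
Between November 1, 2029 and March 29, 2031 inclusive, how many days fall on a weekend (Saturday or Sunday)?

147

November 1, 2029 is a Thursday.
The range spans 514 days (inclusive of both endpoints).
514 = 7 × 73 + 3, so there are 73 full weeks plus 3 extra days.
Each full week contributes 2 weekend days (Sat, Sun): 73 × 2 = 146.
The 3 extra days are Thu, Fri, Sat — 1 of them qualifies.
Total: 146 + 1 = 147.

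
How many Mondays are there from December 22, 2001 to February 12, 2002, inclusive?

8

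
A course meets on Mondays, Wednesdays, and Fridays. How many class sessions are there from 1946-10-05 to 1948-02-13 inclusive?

1946-10-05 is a Saturday.
From 1946-10-05 to 1948-02-13 is 497 days inclusive.
497 = 7 × 71, so the span is exactly 71 full weeks.
Each full week contributes 3 days from the set (Mon, Wed, Fri): 71 × 3 = 213.

213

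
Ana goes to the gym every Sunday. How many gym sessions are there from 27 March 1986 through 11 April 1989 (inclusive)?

159

27 March 1986 is a Thursday.
The range spans 1112 days (inclusive of both endpoints).
1112 = 7 × 158 + 6, so there are 158 full weeks plus 6 extra days.
Each full week contributes one Sunday: 158 so far.
The 6 extra days are Thu, Fri, Sat, Sun, Mon, Tue — 1 of them qualifies.
Total: 158 + 1 = 159.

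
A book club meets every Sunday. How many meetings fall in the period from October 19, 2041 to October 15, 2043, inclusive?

October 19, 2041 is a Saturday.
From October 19, 2041 to October 15, 2043 is 727 days inclusive.
727 = 7 × 103 + 6, so there are 103 full weeks plus 6 extra days.
Each full week contributes one Sunday: 103 so far.
The 6 extra days are Sat, Sun, Mon, Tue, Wed, Thu — 1 of them qualifies.
Total: 103 + 1 = 104.

104 Sundays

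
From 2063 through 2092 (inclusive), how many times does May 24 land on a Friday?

4

Day of week of May 24 in each year:
2063: Thu, 2064: Sat, 2065: Sun, 2066: Mon, 2067: Tue, 2068: Thu, 2069: Fri ✓, 2070: Sat, 2071: Sun, 2072: Tue, 2073: Wed, 2074: Thu, 2075: Fri ✓, 2076: Sun, 2077: Mon, 2078: Tue, 2079: Wed, 2080: Fri ✓, 2081: Sat, 2082: Sun, 2083: Mon, 2084: Wed, 2085: Thu, 2086: Fri ✓, 2087: Sat, 2088: Mon, 2089: Tue, 2090: Wed, 2091: Thu, 2092: Sat
Fridays: 2069, 2075, 2080, 2086.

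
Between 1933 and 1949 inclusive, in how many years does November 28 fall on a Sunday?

3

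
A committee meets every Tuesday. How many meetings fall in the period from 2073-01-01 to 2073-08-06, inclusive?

31

2073-01-01 is a Sunday.
That's 218 days from start to end, counting both.
218 = 7 × 31 + 1, so there are 31 full weeks plus 1 extra day.
Each full week contributes one Tuesday: 31 so far.
The 1 extra day is Sunday — none qualify.
Total: 31 + 0 = 31.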